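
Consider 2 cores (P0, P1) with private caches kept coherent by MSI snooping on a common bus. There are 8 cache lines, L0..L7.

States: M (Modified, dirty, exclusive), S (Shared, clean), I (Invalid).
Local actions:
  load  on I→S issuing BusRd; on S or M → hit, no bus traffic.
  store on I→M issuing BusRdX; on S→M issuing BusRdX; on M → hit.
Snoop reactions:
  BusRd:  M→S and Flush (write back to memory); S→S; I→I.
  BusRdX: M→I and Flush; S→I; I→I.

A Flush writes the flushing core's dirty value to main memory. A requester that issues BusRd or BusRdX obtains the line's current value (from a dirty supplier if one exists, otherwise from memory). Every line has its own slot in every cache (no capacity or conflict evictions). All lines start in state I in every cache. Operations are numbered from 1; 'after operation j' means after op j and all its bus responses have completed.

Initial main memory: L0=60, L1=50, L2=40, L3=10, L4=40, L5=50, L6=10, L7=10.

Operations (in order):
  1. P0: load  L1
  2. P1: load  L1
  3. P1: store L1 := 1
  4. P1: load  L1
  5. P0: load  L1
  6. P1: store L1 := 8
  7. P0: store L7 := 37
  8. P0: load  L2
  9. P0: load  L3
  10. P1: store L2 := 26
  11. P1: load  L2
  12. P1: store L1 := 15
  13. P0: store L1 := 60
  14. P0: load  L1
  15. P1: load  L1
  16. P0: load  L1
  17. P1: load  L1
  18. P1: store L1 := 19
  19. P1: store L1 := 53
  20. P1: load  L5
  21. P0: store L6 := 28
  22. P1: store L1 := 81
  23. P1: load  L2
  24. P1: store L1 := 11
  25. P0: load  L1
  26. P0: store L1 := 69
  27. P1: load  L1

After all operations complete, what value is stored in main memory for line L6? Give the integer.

memory[L6] = 10

[1] P0: load  L1 | P0:S(50), P1:I | bus: BusRd
[2] P1: load  L1 | P0:S(50), P1:S(50) | bus: BusRd
[3] P1: store L1 := 1 | P0:I, P1:M(1) | bus: BusRdX
[4] P1: load  L1 | P0:I, P1:M(1) | bus: none
[5] P0: load  L1 | P0:S(1), P1:S(1) | bus: BusRd,Flush
[6] P1: store L1 := 8 | P0:I, P1:M(8) | bus: BusRdX
[7] P0: store L7 := 37 | P0:M(37), P1:I | bus: BusRdX
[8] P0: load  L2 | P0:S(40), P1:I | bus: BusRd
[9] P0: load  L3 | P0:S(10), P1:I | bus: BusRd
[10] P1: store L2 := 26 | P0:I, P1:M(26) | bus: BusRdX
[11] P1: load  L2 | P0:I, P1:M(26) | bus: none
[12] P1: store L1 := 15 | P0:I, P1:M(15) | bus: none
[13] P0: store L1 := 60 | P0:M(60), P1:I | bus: BusRdX,Flush
[14] P0: load  L1 | P0:M(60), P1:I | bus: none
[15] P1: load  L1 | P0:S(60), P1:S(60) | bus: BusRd,Flush
[16] P0: load  L1 | P0:S(60), P1:S(60) | bus: none
[17] P1: load  L1 | P0:S(60), P1:S(60) | bus: none
[18] P1: store L1 := 19 | P0:I, P1:M(19) | bus: BusRdX
[19] P1: store L1 := 53 | P0:I, P1:M(53) | bus: none
[20] P1: load  L5 | P0:I, P1:S(50) | bus: BusRd
[21] P0: store L6 := 28 | P0:M(28), P1:I | bus: BusRdX
[22] P1: store L1 := 81 | P0:I, P1:M(81) | bus: none
[23] P1: load  L2 | P0:I, P1:M(26) | bus: none
[24] P1: store L1 := 11 | P0:I, P1:M(11) | bus: none
[25] P0: load  L1 | P0:S(11), P1:S(11) | bus: BusRd,Flush
[26] P0: store L1 := 69 | P0:M(69), P1:I | bus: BusRdX
[27] P1: load  L1 | P0:S(69), P1:S(69) | bus: BusRd,Flush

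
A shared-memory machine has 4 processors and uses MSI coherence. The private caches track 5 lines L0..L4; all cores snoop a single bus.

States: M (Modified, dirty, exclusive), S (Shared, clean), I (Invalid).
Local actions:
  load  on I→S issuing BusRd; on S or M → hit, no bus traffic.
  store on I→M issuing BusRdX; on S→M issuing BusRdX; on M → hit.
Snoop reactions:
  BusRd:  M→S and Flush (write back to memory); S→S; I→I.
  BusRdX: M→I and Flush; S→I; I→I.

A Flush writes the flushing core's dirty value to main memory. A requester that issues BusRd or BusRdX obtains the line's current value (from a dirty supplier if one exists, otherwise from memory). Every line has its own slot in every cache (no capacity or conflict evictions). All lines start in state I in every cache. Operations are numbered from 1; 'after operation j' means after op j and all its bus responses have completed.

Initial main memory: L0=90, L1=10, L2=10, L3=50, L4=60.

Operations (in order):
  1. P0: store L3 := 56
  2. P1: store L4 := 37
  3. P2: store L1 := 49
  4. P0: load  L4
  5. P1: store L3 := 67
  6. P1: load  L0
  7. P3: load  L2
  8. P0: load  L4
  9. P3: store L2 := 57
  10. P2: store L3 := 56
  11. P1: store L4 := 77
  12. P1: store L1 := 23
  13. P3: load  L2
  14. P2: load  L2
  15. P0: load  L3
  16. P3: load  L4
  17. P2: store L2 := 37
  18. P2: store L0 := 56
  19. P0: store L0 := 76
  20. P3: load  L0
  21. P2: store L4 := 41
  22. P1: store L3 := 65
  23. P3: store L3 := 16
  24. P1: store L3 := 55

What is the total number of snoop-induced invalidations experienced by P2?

1. P0: store L3 := 56  bus=[BusRdX]  L3: P0=M P1=I P2=I P3=I  mem[L3]=50
2. P1: store L4 := 37  bus=[BusRdX]  L4: P0=I P1=M P2=I P3=I  mem[L4]=60
3. P2: store L1 := 49  bus=[BusRdX]  L1: P0=I P1=I P2=M P3=I  mem[L1]=10
4. P0: load  L4  bus=[BusRd,Flush]  L4: P0=S P1=S P2=I P3=I  mem[L4]=37
5. P1: store L3 := 67  bus=[BusRdX,Flush]  L3: P0=I P1=M P2=I P3=I  mem[L3]=56
6. P1: load  L0  bus=[BusRd]  L0: P0=I P1=S P2=I P3=I  mem[L0]=90
7. P3: load  L2  bus=[BusRd]  L2: P0=I P1=I P2=I P3=S  mem[L2]=10
8. P0: load  L4  bus=[-]  L4: P0=S P1=S P2=I P3=I  mem[L4]=37
9. P3: store L2 := 57  bus=[BusRdX]  L2: P0=I P1=I P2=I P3=M  mem[L2]=10
10. P2: store L3 := 56  bus=[BusRdX,Flush]  L3: P0=I P1=I P2=M P3=I  mem[L3]=67
11. P1: store L4 := 77  bus=[BusRdX]  L4: P0=I P1=M P2=I P3=I  mem[L4]=37
12. P1: store L1 := 23  bus=[BusRdX,Flush]  L1: P0=I P1=M P2=I P3=I  mem[L1]=49
13. P3: load  L2  bus=[-]  L2: P0=I P1=I P2=I P3=M  mem[L2]=10
14. P2: load  L2  bus=[BusRd,Flush]  L2: P0=I P1=I P2=S P3=S  mem[L2]=57
15. P0: load  L3  bus=[BusRd,Flush]  L3: P0=S P1=I P2=S P3=I  mem[L3]=56
16. P3: load  L4  bus=[BusRd,Flush]  L4: P0=I P1=S P2=I P3=S  mem[L4]=77
17. P2: store L2 := 37  bus=[BusRdX]  L2: P0=I P1=I P2=M P3=I  mem[L2]=57
18. P2: store L0 := 56  bus=[BusRdX]  L0: P0=I P1=I P2=M P3=I  mem[L0]=90
19. P0: store L0 := 76  bus=[BusRdX,Flush]  L0: P0=M P1=I P2=I P3=I  mem[L0]=56
20. P3: load  L0  bus=[BusRd,Flush]  L0: P0=S P1=I P2=I P3=S  mem[L0]=76
21. P2: store L4 := 41  bus=[BusRdX]  L4: P0=I P1=I P2=M P3=I  mem[L4]=77
22. P1: store L3 := 65  bus=[BusRdX]  L3: P0=I P1=M P2=I P3=I  mem[L3]=56
23. P3: store L3 := 16  bus=[BusRdX,Flush]  L3: P0=I P1=I P2=I P3=M  mem[L3]=65
24. P1: store L3 := 55  bus=[BusRdX,Flush]  L3: P0=I P1=M P2=I P3=I  mem[L3]=16

invalidations = 3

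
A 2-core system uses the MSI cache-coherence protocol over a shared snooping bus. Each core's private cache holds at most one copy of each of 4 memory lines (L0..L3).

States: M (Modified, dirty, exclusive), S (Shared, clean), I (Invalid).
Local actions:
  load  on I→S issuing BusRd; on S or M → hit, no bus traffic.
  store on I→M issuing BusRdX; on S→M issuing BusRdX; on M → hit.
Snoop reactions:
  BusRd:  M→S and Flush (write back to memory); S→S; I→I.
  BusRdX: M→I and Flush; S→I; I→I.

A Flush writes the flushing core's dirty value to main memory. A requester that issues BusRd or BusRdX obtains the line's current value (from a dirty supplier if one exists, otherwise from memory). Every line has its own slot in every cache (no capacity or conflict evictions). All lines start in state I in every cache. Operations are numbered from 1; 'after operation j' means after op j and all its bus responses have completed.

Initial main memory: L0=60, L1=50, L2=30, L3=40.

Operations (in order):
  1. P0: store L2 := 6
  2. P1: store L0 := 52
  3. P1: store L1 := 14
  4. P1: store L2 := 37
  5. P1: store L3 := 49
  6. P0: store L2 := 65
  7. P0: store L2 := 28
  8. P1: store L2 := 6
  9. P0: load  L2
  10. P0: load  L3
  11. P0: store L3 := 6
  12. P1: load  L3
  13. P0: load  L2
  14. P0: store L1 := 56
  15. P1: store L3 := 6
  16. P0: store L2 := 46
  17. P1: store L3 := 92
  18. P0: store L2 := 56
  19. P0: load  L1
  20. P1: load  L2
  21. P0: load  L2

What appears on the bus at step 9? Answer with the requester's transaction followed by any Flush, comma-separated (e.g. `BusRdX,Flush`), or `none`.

[1] P0: store L2 := 6 | P0:M(6), P1:I | bus: BusRdX
[2] P1: store L0 := 52 | P0:I, P1:M(52) | bus: BusRdX
[3] P1: store L1 := 14 | P0:I, P1:M(14) | bus: BusRdX
[4] P1: store L2 := 37 | P0:I, P1:M(37) | bus: BusRdX,Flush
[5] P1: store L3 := 49 | P0:I, P1:M(49) | bus: BusRdX
[6] P0: store L2 := 65 | P0:M(65), P1:I | bus: BusRdX,Flush
[7] P0: store L2 := 28 | P0:M(28), P1:I | bus: none
[8] P1: store L2 := 6 | P0:I, P1:M(6) | bus: BusRdX,Flush
[9] P0: load  L2 | P0:S(6), P1:S(6) | bus: BusRd,Flush
[10] P0: load  L3 | P0:S(49), P1:S(49) | bus: BusRd,Flush
[11] P0: store L3 := 6 | P0:M(6), P1:I | bus: BusRdX
[12] P1: load  L3 | P0:S(6), P1:S(6) | bus: BusRd,Flush
[13] P0: load  L2 | P0:S(6), P1:S(6) | bus: none
[14] P0: store L1 := 56 | P0:M(56), P1:I | bus: BusRdX,Flush
[15] P1: store L3 := 6 | P0:I, P1:M(6) | bus: BusRdX
[16] P0: store L2 := 46 | P0:M(46), P1:I | bus: BusRdX
[17] P1: store L3 := 92 | P0:I, P1:M(92) | bus: none
[18] P0: store L2 := 56 | P0:M(56), P1:I | bus: none
[19] P0: load  L1 | P0:M(56), P1:I | bus: none
[20] P1: load  L2 | P0:S(56), P1:S(56) | bus: BusRd,Flush
[21] P0: load  L2 | P0:S(56), P1:S(56) | bus: none

bus = BusRd,Flush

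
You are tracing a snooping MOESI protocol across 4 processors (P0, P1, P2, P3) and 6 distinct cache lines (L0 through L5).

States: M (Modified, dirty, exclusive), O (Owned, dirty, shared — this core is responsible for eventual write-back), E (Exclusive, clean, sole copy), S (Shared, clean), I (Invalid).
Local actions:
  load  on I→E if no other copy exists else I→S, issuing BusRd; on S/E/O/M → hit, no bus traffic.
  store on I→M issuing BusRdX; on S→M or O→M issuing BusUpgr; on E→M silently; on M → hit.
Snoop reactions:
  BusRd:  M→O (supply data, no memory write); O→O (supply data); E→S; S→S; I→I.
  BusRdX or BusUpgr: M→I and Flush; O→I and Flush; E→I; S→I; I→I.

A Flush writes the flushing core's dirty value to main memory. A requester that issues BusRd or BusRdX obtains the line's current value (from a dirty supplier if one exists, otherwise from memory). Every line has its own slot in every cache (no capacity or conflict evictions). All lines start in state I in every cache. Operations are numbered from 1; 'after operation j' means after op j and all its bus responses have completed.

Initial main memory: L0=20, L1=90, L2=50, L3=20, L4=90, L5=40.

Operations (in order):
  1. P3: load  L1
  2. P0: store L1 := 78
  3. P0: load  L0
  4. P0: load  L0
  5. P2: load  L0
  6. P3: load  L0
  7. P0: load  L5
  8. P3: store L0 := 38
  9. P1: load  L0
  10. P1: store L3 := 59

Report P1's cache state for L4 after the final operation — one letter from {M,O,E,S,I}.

state = I

1. P3: load  L1  bus=[BusRd]  L1: P0=I P1=I P2=I P3=E  mem[L1]=90
2. P0: store L1 := 78  bus=[BusRdX]  L1: P0=M P1=I P2=I P3=I  mem[L1]=90
3. P0: load  L0  bus=[BusRd]  L0: P0=E P1=I P2=I P3=I  mem[L0]=20
4. P0: load  L0  bus=[-]  L0: P0=E P1=I P2=I P3=I  mem[L0]=20
5. P2: load  L0  bus=[BusRd]  L0: P0=S P1=I P2=S P3=I  mem[L0]=20
6. P3: load  L0  bus=[BusRd]  L0: P0=S P1=I P2=S P3=S  mem[L0]=20
7. P0: load  L5  bus=[BusRd]  L5: P0=E P1=I P2=I P3=I  mem[L5]=40
8. P3: store L0 := 38  bus=[BusUpgr]  L0: P0=I P1=I P2=I P3=M  mem[L0]=20
9. P1: load  L0  bus=[BusRd]  L0: P0=I P1=S P2=I P3=O  mem[L0]=20
10. P1: store L3 := 59  bus=[BusRdX]  L3: P0=I P1=M P2=I P3=I  mem[L3]=20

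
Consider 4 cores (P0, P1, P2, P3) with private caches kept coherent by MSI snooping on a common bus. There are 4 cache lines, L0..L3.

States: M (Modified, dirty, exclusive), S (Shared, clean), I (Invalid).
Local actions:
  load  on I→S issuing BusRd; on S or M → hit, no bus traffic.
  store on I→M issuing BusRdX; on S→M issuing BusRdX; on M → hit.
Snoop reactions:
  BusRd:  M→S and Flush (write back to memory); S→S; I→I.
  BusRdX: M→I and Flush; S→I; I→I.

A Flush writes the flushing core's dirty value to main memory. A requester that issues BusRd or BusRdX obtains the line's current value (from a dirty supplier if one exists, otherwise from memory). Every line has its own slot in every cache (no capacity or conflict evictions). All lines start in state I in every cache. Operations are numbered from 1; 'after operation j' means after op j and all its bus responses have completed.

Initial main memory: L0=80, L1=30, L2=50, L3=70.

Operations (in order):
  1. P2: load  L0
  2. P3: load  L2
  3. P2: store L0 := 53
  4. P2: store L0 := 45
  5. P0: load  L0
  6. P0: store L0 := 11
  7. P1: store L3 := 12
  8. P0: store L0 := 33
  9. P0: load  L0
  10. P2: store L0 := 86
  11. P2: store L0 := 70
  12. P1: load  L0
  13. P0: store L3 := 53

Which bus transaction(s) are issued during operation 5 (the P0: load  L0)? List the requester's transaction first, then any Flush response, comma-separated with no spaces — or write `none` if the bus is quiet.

1. P2: load  L0  bus=[BusRd]  L0: P0=I P1=I P2=S P3=I  mem[L0]=80
2. P3: load  L2  bus=[BusRd]  L2: P0=I P1=I P2=I P3=S  mem[L2]=50
3. P2: store L0 := 53  bus=[BusRdX]  L0: P0=I P1=I P2=M P3=I  mem[L0]=80
4. P2: store L0 := 45  bus=[-]  L0: P0=I P1=I P2=M P3=I  mem[L0]=80
5. P0: load  L0  bus=[BusRd,Flush]  L0: P0=S P1=I P2=S P3=I  mem[L0]=45
6. P0: store L0 := 11  bus=[BusRdX]  L0: P0=M P1=I P2=I P3=I  mem[L0]=45
7. P1: store L3 := 12  bus=[BusRdX]  L3: P0=I P1=M P2=I P3=I  mem[L3]=70
8. P0: store L0 := 33  bus=[-]  L0: P0=M P1=I P2=I P3=I  mem[L0]=45
9. P0: load  L0  bus=[-]  L0: P0=M P1=I P2=I P3=I  mem[L0]=45
10. P2: store L0 := 86  bus=[BusRdX,Flush]  L0: P0=I P1=I P2=M P3=I  mem[L0]=33
11. P2: store L0 := 70  bus=[-]  L0: P0=I P1=I P2=M P3=I  mem[L0]=33
12. P1: load  L0  bus=[BusRd,Flush]  L0: P0=I P1=S P2=S P3=I  mem[L0]=70
13. P0: store L3 := 53  bus=[BusRdX,Flush]  L3: P0=M P1=I P2=I P3=I  mem[L3]=12

bus = BusRd,Flush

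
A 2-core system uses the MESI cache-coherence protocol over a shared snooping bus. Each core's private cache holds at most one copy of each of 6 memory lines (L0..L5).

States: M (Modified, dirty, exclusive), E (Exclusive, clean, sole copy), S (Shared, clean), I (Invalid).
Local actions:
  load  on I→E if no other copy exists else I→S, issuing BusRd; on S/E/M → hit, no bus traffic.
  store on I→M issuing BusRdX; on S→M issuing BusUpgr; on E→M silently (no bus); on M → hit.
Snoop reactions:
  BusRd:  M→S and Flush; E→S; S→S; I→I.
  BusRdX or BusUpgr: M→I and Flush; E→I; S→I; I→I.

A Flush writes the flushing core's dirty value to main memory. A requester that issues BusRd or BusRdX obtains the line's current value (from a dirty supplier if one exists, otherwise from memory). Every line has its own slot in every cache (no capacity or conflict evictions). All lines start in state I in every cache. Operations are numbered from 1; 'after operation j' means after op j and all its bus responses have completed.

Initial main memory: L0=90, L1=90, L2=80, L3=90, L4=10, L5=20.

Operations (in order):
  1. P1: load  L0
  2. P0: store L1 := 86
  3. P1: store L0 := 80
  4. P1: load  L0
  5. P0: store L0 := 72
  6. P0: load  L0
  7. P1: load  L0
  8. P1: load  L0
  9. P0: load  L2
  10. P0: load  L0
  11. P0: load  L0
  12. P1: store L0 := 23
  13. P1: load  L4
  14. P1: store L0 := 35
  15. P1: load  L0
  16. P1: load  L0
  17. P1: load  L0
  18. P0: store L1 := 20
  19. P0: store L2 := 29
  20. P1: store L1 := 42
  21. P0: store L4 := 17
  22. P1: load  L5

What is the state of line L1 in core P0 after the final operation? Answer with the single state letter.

state = I

1. P1: load  L0  bus=[BusRd]  L0: P0=I P1=E  mem[L0]=90
2. P0: store L1 := 86  bus=[BusRdX]  L1: P0=M P1=I  mem[L1]=90
3. P1: store L0 := 80  bus=[-]  L0: P0=I P1=M  mem[L0]=90
4. P1: load  L0  bus=[-]  L0: P0=I P1=M  mem[L0]=90
5. P0: store L0 := 72  bus=[BusRdX,Flush]  L0: P0=M P1=I  mem[L0]=80
6. P0: load  L0  bus=[-]  L0: P0=M P1=I  mem[L0]=80
7. P1: load  L0  bus=[BusRd,Flush]  L0: P0=S P1=S  mem[L0]=72
8. P1: load  L0  bus=[-]  L0: P0=S P1=S  mem[L0]=72
9. P0: load  L2  bus=[BusRd]  L2: P0=E P1=I  mem[L2]=80
10. P0: load  L0  bus=[-]  L0: P0=S P1=S  mem[L0]=72
11. P0: load  L0  bus=[-]  L0: P0=S P1=S  mem[L0]=72
12. P1: store L0 := 23  bus=[BusUpgr]  L0: P0=I P1=M  mem[L0]=72
13. P1: load  L4  bus=[BusRd]  L4: P0=I P1=E  mem[L4]=10
14. P1: store L0 := 35  bus=[-]  L0: P0=I P1=M  mem[L0]=72
15. P1: load  L0  bus=[-]  L0: P0=I P1=M  mem[L0]=72
16. P1: load  L0  bus=[-]  L0: P0=I P1=M  mem[L0]=72
17. P1: load  L0  bus=[-]  L0: P0=I P1=M  mem[L0]=72
18. P0: store L1 := 20  bus=[-]  L1: P0=M P1=I  mem[L1]=90
19. P0: store L2 := 29  bus=[-]  L2: P0=M P1=I  mem[L2]=80
20. P1: store L1 := 42  bus=[BusRdX,Flush]  L1: P0=I P1=M  mem[L1]=20
21. P0: store L4 := 17  bus=[BusRdX]  L4: P0=M P1=I  mem[L4]=10
22. P1: load  L5  bus=[BusRd]  L5: P0=I P1=E  mem[L5]=20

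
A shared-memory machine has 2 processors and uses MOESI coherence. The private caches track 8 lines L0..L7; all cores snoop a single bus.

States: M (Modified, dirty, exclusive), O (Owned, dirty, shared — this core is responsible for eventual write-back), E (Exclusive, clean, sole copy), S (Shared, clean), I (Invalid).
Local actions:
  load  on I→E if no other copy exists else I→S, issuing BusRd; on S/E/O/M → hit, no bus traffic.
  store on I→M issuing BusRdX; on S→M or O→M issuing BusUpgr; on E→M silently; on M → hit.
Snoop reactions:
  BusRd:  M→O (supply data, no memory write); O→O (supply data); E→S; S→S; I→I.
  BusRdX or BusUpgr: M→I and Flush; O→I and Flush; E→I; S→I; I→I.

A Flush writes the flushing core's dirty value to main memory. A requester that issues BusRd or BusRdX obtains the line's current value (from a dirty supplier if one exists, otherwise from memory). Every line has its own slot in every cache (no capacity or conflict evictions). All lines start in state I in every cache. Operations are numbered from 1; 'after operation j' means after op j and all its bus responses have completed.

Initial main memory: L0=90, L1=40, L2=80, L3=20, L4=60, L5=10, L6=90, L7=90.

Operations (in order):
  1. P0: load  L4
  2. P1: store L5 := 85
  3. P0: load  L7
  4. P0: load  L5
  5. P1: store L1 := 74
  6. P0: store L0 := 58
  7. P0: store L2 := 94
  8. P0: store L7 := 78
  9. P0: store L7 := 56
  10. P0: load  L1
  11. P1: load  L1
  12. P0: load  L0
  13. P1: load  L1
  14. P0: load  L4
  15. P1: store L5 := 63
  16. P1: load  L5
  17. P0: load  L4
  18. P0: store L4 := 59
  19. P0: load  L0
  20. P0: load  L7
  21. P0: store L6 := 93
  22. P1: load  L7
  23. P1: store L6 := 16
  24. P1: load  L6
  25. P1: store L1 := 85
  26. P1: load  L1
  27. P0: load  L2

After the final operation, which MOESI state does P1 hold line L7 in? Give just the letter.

state = S

step 1: P0: load  L4  ⟶  EI  (L4)  txn=BusRd  M[L4]=60
step 2: P1: store L5 := 85  ⟶  IM  (L5)  txn=BusRdX  M[L5]=10
step 3: P0: load  L7  ⟶  EI  (L7)  txn=BusRd  M[L7]=90
step 4: P0: load  L5  ⟶  SO  (L5)  txn=BusRd  M[L5]=10
step 5: P1: store L1 := 74  ⟶  IM  (L1)  txn=BusRdX  M[L1]=40
step 6: P0: store L0 := 58  ⟶  MI  (L0)  txn=BusRdX  M[L0]=90
step 7: P0: store L2 := 94  ⟶  MI  (L2)  txn=BusRdX  M[L2]=80
step 8: P0: store L7 := 78  ⟶  MI  (L7)  txn=∅  M[L7]=90
step 9: P0: store L7 := 56  ⟶  MI  (L7)  txn=∅  M[L7]=90
step 10: P0: load  L1  ⟶  SO  (L1)  txn=BusRd  M[L1]=40
step 11: P1: load  L1  ⟶  SO  (L1)  txn=∅  M[L1]=40
step 12: P0: load  L0  ⟶  MI  (L0)  txn=∅  M[L0]=90
step 13: P1: load  L1  ⟶  SO  (L1)  txn=∅  M[L1]=40
step 14: P0: load  L4  ⟶  EI  (L4)  txn=∅  M[L4]=60
step 15: P1: store L5 := 63  ⟶  IM  (L5)  txn=BusUpgr  M[L5]=10
step 16: P1: load  L5  ⟶  IM  (L5)  txn=∅  M[L5]=10
step 17: P0: load  L4  ⟶  EI  (L4)  txn=∅  M[L4]=60
step 18: P0: store L4 := 59  ⟶  MI  (L4)  txn=∅  M[L4]=60
step 19: P0: load  L0  ⟶  MI  (L0)  txn=∅  M[L0]=90
step 20: P0: load  L7  ⟶  MI  (L7)  txn=∅  M[L7]=90
step 21: P0: store L6 := 93  ⟶  MI  (L6)  txn=BusRdX  M[L6]=90
step 22: P1: load  L7  ⟶  OS  (L7)  txn=BusRd  M[L7]=90
step 23: P1: store L6 := 16  ⟶  IM  (L6)  txn=BusRdX+Flush  M[L6]=93
step 24: P1: load  L6  ⟶  IM  (L6)  txn=∅  M[L6]=93
step 25: P1: store L1 := 85  ⟶  IM  (L1)  txn=BusUpgr  M[L1]=40
step 26: P1: load  L1  ⟶  IM  (L1)  txn=∅  M[L1]=40
step 27: P0: load  L2  ⟶  MI  (L2)  txn=∅  M[L2]=80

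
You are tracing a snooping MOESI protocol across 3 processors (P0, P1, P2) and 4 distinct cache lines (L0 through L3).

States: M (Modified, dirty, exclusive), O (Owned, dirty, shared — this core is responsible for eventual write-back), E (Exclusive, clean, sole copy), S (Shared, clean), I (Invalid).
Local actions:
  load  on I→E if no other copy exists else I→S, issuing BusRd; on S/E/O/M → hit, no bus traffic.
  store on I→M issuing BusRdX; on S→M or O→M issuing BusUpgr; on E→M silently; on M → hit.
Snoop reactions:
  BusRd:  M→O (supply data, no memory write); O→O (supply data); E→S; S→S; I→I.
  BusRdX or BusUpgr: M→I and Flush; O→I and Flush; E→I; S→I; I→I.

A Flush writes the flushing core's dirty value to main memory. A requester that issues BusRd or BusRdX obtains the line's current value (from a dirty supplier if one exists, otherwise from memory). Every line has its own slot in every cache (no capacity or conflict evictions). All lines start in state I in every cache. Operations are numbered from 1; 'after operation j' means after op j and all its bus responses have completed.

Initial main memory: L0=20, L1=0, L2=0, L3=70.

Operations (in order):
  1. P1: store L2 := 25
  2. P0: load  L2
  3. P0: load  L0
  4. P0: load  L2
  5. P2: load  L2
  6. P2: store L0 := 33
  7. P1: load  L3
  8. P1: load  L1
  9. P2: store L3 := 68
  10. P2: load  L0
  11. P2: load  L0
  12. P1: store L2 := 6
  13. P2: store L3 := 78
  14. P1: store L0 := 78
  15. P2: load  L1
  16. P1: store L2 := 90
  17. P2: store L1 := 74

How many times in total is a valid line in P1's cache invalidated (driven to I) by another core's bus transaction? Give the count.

invalidations = 2

[1] P1: store L2 := 25 | P0:I, P1:M(25), P2:I | bus: BusRdX
[2] P0: load  L2 | P0:S(25), P1:O(25), P2:I | bus: BusRd
[3] P0: load  L0 | P0:E(20), P1:I, P2:I | bus: BusRd
[4] P0: load  L2 | P0:S(25), P1:O(25), P2:I | bus: none
[5] P2: load  L2 | P0:S(25), P1:O(25), P2:S(25) | bus: BusRd
[6] P2: store L0 := 33 | P0:I, P1:I, P2:M(33) | bus: BusRdX
[7] P1: load  L3 | P0:I, P1:E(70), P2:I | bus: BusRd
[8] P1: load  L1 | P0:I, P1:E(0), P2:I | bus: BusRd
[9] P2: store L3 := 68 | P0:I, P1:I, P2:M(68) | bus: BusRdX
[10] P2: load  L0 | P0:I, P1:I, P2:M(33) | bus: none
[11] P2: load  L0 | P0:I, P1:I, P2:M(33) | bus: none
[12] P1: store L2 := 6 | P0:I, P1:M(6), P2:I | bus: BusUpgr
[13] P2: store L3 := 78 | P0:I, P1:I, P2:M(78) | bus: none
[14] P1: store L0 := 78 | P0:I, P1:M(78), P2:I | bus: BusRdX,Flush
[15] P2: load  L1 | P0:I, P1:S(0), P2:S(0) | bus: BusRd
[16] P1: store L2 := 90 | P0:I, P1:M(90), P2:I | bus: none
[17] P2: store L1 := 74 | P0:I, P1:I, P2:M(74) | bus: BusUpgr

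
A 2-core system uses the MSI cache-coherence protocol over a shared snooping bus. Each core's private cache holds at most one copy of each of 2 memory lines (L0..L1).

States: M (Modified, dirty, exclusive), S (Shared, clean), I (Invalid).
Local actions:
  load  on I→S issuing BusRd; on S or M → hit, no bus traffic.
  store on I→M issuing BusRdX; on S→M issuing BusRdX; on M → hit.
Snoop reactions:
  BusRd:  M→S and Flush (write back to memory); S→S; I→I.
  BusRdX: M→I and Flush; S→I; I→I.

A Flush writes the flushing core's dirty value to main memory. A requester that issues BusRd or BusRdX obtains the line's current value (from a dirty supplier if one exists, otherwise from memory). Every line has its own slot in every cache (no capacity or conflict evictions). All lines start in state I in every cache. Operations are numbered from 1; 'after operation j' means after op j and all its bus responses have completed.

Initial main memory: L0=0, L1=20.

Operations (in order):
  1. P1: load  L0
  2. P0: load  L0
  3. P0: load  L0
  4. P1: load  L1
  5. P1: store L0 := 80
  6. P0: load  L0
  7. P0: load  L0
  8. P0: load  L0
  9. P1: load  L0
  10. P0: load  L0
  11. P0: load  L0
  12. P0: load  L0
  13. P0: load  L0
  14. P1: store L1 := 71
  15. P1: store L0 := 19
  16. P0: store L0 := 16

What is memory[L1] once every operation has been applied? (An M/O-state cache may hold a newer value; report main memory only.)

  op1 P1: load  L0 → I/S on L0; bus BusRd; mem=0
  op2 P0: load  L0 → S/S on L0; bus BusRd; mem=0
  op3 P0: load  L0 → S/S on L0; bus (none); mem=0
  op4 P1: load  L1 → I/S on L1; bus BusRd; mem=20
  op5 P1: store L0 := 80 → I/M on L0; bus BusRdX; mem=0
  op6 P0: load  L0 → S/S on L0; bus BusRd Flush; mem=80
  op7 P0: load  L0 → S/S on L0; bus (none); mem=80
  op8 P0: load  L0 → S/S on L0; bus (none); mem=80
  op9 P1: load  L0 → S/S on L0; bus (none); mem=80
  op10 P0: load  L0 → S/S on L0; bus (none); mem=80
  op11 P0: load  L0 → S/S on L0; bus (none); mem=80
  op12 P0: load  L0 → S/S on L0; bus (none); mem=80
  op13 P0: load  L0 → S/S on L0; bus (none); mem=80
  op14 P1: store L1 := 71 → I/M on L1; bus BusRdX; mem=20
  op15 P1: store L0 := 19 → I/M on L0; bus BusRdX; mem=80
  op16 P0: store L0 := 16 → M/I on L0; bus BusRdX Flush; mem=19

memory[L1] = 20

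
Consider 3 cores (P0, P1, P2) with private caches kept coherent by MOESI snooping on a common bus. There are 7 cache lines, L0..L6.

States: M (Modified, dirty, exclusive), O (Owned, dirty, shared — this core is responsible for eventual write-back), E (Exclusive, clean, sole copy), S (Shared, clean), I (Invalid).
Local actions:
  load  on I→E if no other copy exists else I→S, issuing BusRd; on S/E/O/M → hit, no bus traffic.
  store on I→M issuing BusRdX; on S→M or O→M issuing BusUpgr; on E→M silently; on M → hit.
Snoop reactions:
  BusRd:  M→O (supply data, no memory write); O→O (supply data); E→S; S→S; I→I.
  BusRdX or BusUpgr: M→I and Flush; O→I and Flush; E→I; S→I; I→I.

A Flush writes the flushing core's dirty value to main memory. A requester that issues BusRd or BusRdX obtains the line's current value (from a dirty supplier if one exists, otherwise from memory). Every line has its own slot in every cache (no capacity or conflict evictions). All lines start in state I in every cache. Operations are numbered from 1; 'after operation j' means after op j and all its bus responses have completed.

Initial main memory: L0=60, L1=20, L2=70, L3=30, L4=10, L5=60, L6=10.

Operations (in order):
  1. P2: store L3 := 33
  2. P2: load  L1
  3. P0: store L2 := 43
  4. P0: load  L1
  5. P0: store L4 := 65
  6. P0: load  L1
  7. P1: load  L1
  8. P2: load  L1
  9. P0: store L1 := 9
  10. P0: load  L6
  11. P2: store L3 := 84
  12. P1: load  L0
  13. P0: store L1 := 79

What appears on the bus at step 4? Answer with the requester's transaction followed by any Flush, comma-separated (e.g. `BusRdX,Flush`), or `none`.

[1] P2: store L3 := 33 | P0:I, P1:I, P2:M(33) | bus: BusRdX
[2] P2: load  L1 | P0:I, P1:I, P2:E(20) | bus: BusRd
[3] P0: store L2 := 43 | P0:M(43), P1:I, P2:I | bus: BusRdX
[4] P0: load  L1 | P0:S(20), P1:I, P2:S(20) | bus: BusRd
[5] P0: store L4 := 65 | P0:M(65), P1:I, P2:I | bus: BusRdX
[6] P0: load  L1 | P0:S(20), P1:I, P2:S(20) | bus: none
[7] P1: load  L1 | P0:S(20), P1:S(20), P2:S(20) | bus: BusRd
[8] P2: load  L1 | P0:S(20), P1:S(20), P2:S(20) | bus: none
[9] P0: store L1 := 9 | P0:M(9), P1:I, P2:I | bus: BusUpgr
[10] P0: load  L6 | P0:E(10), P1:I, P2:I | bus: BusRd
[11] P2: store L3 := 84 | P0:I, P1:I, P2:M(84) | bus: none
[12] P1: load  L0 | P0:I, P1:E(60), P2:I | bus: BusRd
[13] P0: store L1 := 79 | P0:M(79), P1:I, P2:I | bus: none

bus = BusRd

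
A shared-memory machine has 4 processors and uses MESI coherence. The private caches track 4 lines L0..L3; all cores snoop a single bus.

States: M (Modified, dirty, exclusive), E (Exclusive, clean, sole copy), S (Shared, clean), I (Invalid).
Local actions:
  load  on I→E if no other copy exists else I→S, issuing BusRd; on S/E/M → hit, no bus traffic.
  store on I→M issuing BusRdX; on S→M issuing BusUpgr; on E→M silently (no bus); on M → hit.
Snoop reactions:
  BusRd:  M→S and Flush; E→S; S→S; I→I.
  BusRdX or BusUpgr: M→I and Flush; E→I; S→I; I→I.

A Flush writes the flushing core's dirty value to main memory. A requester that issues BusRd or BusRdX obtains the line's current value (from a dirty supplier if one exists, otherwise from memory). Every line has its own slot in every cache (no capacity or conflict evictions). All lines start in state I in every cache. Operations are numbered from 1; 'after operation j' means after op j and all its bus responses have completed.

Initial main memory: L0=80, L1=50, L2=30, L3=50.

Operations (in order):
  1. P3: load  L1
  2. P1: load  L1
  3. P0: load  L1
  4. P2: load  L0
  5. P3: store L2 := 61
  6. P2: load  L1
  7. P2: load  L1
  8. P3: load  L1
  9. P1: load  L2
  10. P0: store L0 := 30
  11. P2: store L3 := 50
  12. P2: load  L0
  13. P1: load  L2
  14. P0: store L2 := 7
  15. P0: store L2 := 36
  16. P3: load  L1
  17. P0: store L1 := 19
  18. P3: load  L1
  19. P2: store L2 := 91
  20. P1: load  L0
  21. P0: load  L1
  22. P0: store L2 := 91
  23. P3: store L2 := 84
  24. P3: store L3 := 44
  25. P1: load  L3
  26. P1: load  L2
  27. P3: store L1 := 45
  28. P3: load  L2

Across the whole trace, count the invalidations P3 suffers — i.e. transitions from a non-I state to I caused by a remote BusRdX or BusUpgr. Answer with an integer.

invalidations = 2

step 1: P3: load  L1  ⟶  IIIE  (L1)  txn=BusRd  M[L1]=50
step 2: P1: load  L1  ⟶  ISIS  (L1)  txn=BusRd  M[L1]=50
step 3: P0: load  L1  ⟶  SSIS  (L1)  txn=BusRd  M[L1]=50
step 4: P2: load  L0  ⟶  IIEI  (L0)  txn=BusRd  M[L0]=80
step 5: P3: store L2 := 61  ⟶  IIIM  (L2)  txn=BusRdX  M[L2]=30
step 6: P2: load  L1  ⟶  SSSS  (L1)  txn=BusRd  M[L1]=50
step 7: P2: load  L1  ⟶  SSSS  (L1)  txn=∅  M[L1]=50
step 8: P3: load  L1  ⟶  SSSS  (L1)  txn=∅  M[L1]=50
step 9: P1: load  L2  ⟶  ISIS  (L2)  txn=BusRd+Flush  M[L2]=61
step 10: P0: store L0 := 30  ⟶  MIII  (L0)  txn=BusRdX  M[L0]=80
step 11: P2: store L3 := 50  ⟶  IIMI  (L3)  txn=BusRdX  M[L3]=50
step 12: P2: load  L0  ⟶  SISI  (L0)  txn=BusRd+Flush  M[L0]=30
step 13: P1: load  L2  ⟶  ISIS  (L2)  txn=∅  M[L2]=61
step 14: P0: store L2 := 7  ⟶  MIII  (L2)  txn=BusRdX  M[L2]=61
step 15: P0: store L2 := 36  ⟶  MIII  (L2)  txn=∅  M[L2]=61
step 16: P3: load  L1  ⟶  SSSS  (L1)  txn=∅  M[L1]=50
step 17: P0: store L1 := 19  ⟶  MIII  (L1)  txn=BusUpgr  M[L1]=50
step 18: P3: load  L1  ⟶  SIIS  (L1)  txn=BusRd+Flush  M[L1]=19
step 19: P2: store L2 := 91  ⟶  IIMI  (L2)  txn=BusRdX+Flush  M[L2]=36
step 20: P1: load  L0  ⟶  SSSI  (L0)  txn=BusRd  M[L0]=30
step 21: P0: load  L1  ⟶  SIIS  (L1)  txn=∅  M[L1]=19
step 22: P0: store L2 := 91  ⟶  MIII  (L2)  txn=BusRdX+Flush  M[L2]=91
step 23: P3: store L2 := 84  ⟶  IIIM  (L2)  txn=BusRdX+Flush  M[L2]=91
step 24: P3: store L3 := 44  ⟶  IIIM  (L3)  txn=BusRdX+Flush  M[L3]=50
step 25: P1: load  L3  ⟶  ISIS  (L3)  txn=BusRd+Flush  M[L3]=44
step 26: P1: load  L2  ⟶  ISIS  (L2)  txn=BusRd+Flush  M[L2]=84
step 27: P3: store L1 := 45  ⟶  IIIM  (L1)  txn=BusUpgr  M[L1]=19
step 28: P3: load  L2  ⟶  ISIS  (L2)  txn=∅  M[L2]=84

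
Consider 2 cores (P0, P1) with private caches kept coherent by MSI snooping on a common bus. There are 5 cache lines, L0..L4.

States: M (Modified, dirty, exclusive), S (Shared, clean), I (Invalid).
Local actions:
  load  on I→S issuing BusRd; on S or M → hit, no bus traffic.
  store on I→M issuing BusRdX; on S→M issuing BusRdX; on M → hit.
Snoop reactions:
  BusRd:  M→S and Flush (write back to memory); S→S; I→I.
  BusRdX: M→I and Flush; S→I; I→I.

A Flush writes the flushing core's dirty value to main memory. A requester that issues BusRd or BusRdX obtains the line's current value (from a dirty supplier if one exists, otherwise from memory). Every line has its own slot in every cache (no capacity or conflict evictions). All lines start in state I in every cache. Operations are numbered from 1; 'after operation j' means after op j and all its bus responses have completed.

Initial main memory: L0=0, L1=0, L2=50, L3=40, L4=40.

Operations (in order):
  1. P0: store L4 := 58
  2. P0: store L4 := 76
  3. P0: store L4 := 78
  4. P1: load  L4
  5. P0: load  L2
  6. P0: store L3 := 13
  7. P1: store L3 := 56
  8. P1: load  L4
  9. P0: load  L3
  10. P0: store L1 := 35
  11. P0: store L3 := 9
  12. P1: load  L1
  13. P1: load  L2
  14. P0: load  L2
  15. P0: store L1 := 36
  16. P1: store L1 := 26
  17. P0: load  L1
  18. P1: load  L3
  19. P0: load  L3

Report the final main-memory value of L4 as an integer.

[1] P0: store L4 := 58 | P0:M(58), P1:I | bus: BusRdX
[2] P0: store L4 := 76 | P0:M(76), P1:I | bus: none
[3] P0: store L4 := 78 | P0:M(78), P1:I | bus: none
[4] P1: load  L4 | P0:S(78), P1:S(78) | bus: BusRd,Flush
[5] P0: load  L2 | P0:S(50), P1:I | bus: BusRd
[6] P0: store L3 := 13 | P0:M(13), P1:I | bus: BusRdX
[7] P1: store L3 := 56 | P0:I, P1:M(56) | bus: BusRdX,Flush
[8] P1: load  L4 | P0:S(78), P1:S(78) | bus: none
[9] P0: load  L3 | P0:S(56), P1:S(56) | bus: BusRd,Flush
[10] P0: store L1 := 35 | P0:M(35), P1:I | bus: BusRdX
[11] P0: store L3 := 9 | P0:M(9), P1:I | bus: BusRdX
[12] P1: load  L1 | P0:S(35), P1:S(35) | bus: BusRd,Flush
[13] P1: load  L2 | P0:S(50), P1:S(50) | bus: BusRd
[14] P0: load  L2 | P0:S(50), P1:S(50) | bus: none
[15] P0: store L1 := 36 | P0:M(36), P1:I | bus: BusRdX
[16] P1: store L1 := 26 | P0:I, P1:M(26) | bus: BusRdX,Flush
[17] P0: load  L1 | P0:S(26), P1:S(26) | bus: BusRd,Flush
[18] P1: load  L3 | P0:S(9), P1:S(9) | bus: BusRd,Flush
[19] P0: load  L3 | P0:S(9), P1:S(9) | bus: none

memory[L4] = 78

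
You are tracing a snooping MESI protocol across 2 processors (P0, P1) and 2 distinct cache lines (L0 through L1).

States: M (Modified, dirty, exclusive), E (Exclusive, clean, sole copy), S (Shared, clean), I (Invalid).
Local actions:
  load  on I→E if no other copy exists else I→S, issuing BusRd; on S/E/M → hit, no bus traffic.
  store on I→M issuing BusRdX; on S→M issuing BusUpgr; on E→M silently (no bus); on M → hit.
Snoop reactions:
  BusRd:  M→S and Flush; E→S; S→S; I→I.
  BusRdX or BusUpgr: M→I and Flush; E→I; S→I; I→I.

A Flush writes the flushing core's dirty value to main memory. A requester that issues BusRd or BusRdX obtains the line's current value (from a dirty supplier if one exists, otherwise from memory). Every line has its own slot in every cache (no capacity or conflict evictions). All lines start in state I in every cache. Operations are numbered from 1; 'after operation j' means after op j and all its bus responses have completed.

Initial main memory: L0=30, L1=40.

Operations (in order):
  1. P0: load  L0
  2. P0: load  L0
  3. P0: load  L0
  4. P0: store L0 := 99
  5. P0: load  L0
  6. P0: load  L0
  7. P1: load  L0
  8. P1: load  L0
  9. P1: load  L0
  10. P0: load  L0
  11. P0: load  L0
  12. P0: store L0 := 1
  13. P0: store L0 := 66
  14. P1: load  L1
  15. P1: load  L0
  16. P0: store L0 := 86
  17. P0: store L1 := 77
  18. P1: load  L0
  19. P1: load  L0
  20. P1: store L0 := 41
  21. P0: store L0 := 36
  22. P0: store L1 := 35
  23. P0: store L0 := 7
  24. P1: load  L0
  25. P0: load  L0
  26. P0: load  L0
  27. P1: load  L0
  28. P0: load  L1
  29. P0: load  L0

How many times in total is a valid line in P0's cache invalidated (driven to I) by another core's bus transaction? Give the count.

[1] P0: load  L0 | P0:E(30), P1:I | bus: BusRd
[2] P0: load  L0 | P0:E(30), P1:I | bus: none
[3] P0: load  L0 | P0:E(30), P1:I | bus: none
[4] P0: store L0 := 99 | P0:M(99), P1:I | bus: none
[5] P0: load  L0 | P0:M(99), P1:I | bus: none
[6] P0: load  L0 | P0:M(99), P1:I | bus: none
[7] P1: load  L0 | P0:S(99), P1:S(99) | bus: BusRd,Flush
[8] P1: load  L0 | P0:S(99), P1:S(99) | bus: none
[9] P1: load  L0 | P0:S(99), P1:S(99) | bus: none
[10] P0: load  L0 | P0:S(99), P1:S(99) | bus: none
[11] P0: load  L0 | P0:S(99), P1:S(99) | bus: none
[12] P0: store L0 := 1 | P0:M(1), P1:I | bus: BusUpgr
[13] P0: store L0 := 66 | P0:M(66), P1:I | bus: none
[14] P1: load  L1 | P0:I, P1:E(40) | bus: BusRd
[15] P1: load  L0 | P0:S(66), P1:S(66) | bus: BusRd,Flush
[16] P0: store L0 := 86 | P0:M(86), P1:I | bus: BusUpgr
[17] P0: store L1 := 77 | P0:M(77), P1:I | bus: BusRdX
[18] P1: load  L0 | P0:S(86), P1:S(86) | bus: BusRd,Flush
[19] P1: load  L0 | P0:S(86), P1:S(86) | bus: none
[20] P1: store L0 := 41 | P0:I, P1:M(41) | bus: BusUpgr
[21] P0: store L0 := 36 | P0:M(36), P1:I | bus: BusRdX,Flush
[22] P0: store L1 := 35 | P0:M(35), P1:I | bus: none
[23] P0: store L0 := 7 | P0:M(7), P1:I | bus: none
[24] P1: load  L0 | P0:S(7), P1:S(7) | bus: BusRd,Flush
[25] P0: load  L0 | P0:S(7), P1:S(7) | bus: none
[26] P0: load  L0 | P0:S(7), P1:S(7) | bus: none
[27] P1: load  L0 | P0:S(7), P1:S(7) | bus: none
[28] P0: load  L1 | P0:M(35), P1:I | bus: none
[29] P0: load  L0 | P0:S(7), P1:S(7) | bus: none

invalidations = 1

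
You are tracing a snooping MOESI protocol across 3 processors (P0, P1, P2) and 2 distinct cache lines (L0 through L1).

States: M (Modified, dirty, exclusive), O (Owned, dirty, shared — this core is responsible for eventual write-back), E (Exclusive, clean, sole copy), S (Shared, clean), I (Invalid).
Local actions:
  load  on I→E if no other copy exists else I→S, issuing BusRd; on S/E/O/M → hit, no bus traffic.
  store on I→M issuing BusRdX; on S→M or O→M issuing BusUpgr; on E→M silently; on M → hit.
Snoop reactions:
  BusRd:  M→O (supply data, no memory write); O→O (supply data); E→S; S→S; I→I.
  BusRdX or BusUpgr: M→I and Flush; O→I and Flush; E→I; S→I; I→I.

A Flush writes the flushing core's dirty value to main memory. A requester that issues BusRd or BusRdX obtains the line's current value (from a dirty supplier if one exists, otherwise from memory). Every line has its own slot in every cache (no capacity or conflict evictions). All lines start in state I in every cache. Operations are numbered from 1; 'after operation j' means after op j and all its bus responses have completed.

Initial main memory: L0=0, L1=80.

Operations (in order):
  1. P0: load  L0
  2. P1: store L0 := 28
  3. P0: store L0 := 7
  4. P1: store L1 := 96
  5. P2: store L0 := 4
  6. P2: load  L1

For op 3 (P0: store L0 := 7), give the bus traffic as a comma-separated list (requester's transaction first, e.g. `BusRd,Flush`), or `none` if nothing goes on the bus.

bus = BusRdX,Flush

1. P0: load  L0  bus=[BusRd]  L0: P0=E P1=I P2=I  mem[L0]=0
2. P1: store L0 := 28  bus=[BusRdX]  L0: P0=I P1=M P2=I  mem[L0]=0
3. P0: store L0 := 7  bus=[BusRdX,Flush]  L0: P0=M P1=I P2=I  mem[L0]=28
4. P1: store L1 := 96  bus=[BusRdX]  L1: P0=I P1=M P2=I  mem[L1]=80
5. P2: store L0 := 4  bus=[BusRdX,Flush]  L0: P0=I P1=I P2=M  mem[L0]=7
6. P2: load  L1  bus=[BusRd]  L1: P0=I P1=O P2=S  mem[L1]=80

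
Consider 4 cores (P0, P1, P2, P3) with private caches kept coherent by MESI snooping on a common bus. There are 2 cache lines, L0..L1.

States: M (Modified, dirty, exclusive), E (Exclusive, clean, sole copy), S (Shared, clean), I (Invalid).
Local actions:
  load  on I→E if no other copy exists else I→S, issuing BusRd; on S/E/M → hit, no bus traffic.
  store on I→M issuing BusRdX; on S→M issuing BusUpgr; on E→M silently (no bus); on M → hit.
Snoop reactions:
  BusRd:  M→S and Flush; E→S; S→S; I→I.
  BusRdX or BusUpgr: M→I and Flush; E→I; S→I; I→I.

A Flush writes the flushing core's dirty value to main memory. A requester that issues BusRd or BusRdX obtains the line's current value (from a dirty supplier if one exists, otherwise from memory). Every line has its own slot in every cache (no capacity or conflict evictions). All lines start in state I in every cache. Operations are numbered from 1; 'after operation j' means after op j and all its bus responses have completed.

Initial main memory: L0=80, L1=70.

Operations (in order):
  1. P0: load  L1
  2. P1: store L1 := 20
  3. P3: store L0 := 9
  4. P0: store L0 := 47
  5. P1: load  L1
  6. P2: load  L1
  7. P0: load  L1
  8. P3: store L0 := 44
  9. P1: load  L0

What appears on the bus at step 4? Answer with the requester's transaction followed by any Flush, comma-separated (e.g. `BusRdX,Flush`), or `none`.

[1] P0: load  L1 | P0:E(70), P1:I, P2:I, P3:I | bus: BusRd
[2] P1: store L1 := 20 | P0:I, P1:M(20), P2:I, P3:I | bus: BusRdX
[3] P3: store L0 := 9 | P0:I, P1:I, P2:I, P3:M(9) | bus: BusRdX
[4] P0: store L0 := 47 | P0:M(47), P1:I, P2:I, P3:I | bus: BusRdX,Flush
[5] P1: load  L1 | P0:I, P1:M(20), P2:I, P3:I | bus: none
[6] P2: load  L1 | P0:I, P1:S(20), P2:S(20), P3:I | bus: BusRd,Flush
[7] P0: load  L1 | P0:S(20), P1:S(20), P2:S(20), P3:I | bus: BusRd
[8] P3: store L0 := 44 | P0:I, P1:I, P2:I, P3:M(44) | bus: BusRdX,Flush
[9] P1: load  L0 | P0:I, P1:S(44), P2:I, P3:S(44) | bus: BusRd,Flush

bus = BusRdX,Flush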